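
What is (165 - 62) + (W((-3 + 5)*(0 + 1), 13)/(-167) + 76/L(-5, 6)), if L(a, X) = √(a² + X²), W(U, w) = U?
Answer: 17199/167 + 76*√61/61 ≈ 112.72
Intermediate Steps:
L(a, X) = √(X² + a²)
(165 - 62) + (W((-3 + 5)*(0 + 1), 13)/(-167) + 76/L(-5, 6)) = (165 - 62) + (((-3 + 5)*(0 + 1))/(-167) + 76/(√(6² + (-5)²))) = 103 + ((2*1)*(-1/167) + 76/(√(36 + 25))) = 103 + (2*(-1/167) + 76/(√61)) = 103 + (-2/167 + 76*(√61/61)) = 103 + (-2/167 + 76*√61/61) = 17199/167 + 76*√61/61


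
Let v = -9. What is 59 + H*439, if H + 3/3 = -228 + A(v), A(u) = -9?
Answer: -104423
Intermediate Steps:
H = -238 (H = -1 + (-228 - 9) = -1 - 237 = -238)
59 + H*439 = 59 - 238*439 = 59 - 104482 = -104423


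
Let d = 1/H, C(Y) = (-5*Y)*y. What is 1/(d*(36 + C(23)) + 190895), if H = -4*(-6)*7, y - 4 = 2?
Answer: 28/5344951 ≈ 5.2386e-6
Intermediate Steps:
y = 6 (y = 4 + 2 = 6)
C(Y) = -30*Y (C(Y) = -5*Y*6 = -30*Y)
H = 168 (H = 24*7 = 168)
d = 1/168 ≈ 0.0059524
1/(d*(36 + C(23)) + 190895) = 1/((36 - 30*23)/168 + 190895) = 1/((36 - 690)/168 + 190895) = 1/((1/168)*(-654) + 190895) = 1/(-109/28 + 190895) = 1/(5344951/28) = 28/5344951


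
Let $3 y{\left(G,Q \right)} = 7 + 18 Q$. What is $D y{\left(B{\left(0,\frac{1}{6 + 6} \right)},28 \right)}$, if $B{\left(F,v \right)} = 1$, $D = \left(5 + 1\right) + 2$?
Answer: $\frac{4088}{3} \approx 1362.7$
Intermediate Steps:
$D = 8$ ($D = 6 + 2 = 8$)
$y{\left(G,Q \right)} = \frac{7}{3} + 6 Q$ ($y{\left(G,Q \right)} = \frac{7 + 18 Q}{3} = \frac{7}{3} + 6 Q$)
$D y{\left(B{\left(0,\frac{1}{6 + 6} \right)},28 \right)} = 8 \left(\frac{7}{3} + 6 \cdot 28\right) = 8 \left(\frac{7}{3} + 168\right) = 8 \cdot \frac{511}{3} = \frac{4088}{3}$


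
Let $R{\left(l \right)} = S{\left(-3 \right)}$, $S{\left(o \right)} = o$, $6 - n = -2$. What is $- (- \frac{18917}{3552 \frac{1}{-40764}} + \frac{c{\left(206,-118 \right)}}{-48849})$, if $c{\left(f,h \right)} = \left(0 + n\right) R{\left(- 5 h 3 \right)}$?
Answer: $- \frac{1046362663235}{4819768} \approx -2.171 \cdot 10^{5}$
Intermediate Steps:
$n = 8$ ($n = 6 - -2 = 6 + 2 = 8$)
$R{\left(l \right)} = -3$
$c{\left(f,h \right)} = -24$ ($c{\left(f,h \right)} = \left(0 + 8\right) \left(-3\right) = 8 \left(-3\right) = -24$)
$- (- \frac{18917}{3552 \frac{1}{-40764}} + \frac{c{\left(206,-118 \right)}}{-48849}) = - (- \frac{18917}{3552 \frac{1}{-40764}} - \frac{24}{-48849}) = - (- \frac{18917}{3552 \left(- \frac{1}{40764}\right)} - - \frac{8}{16283}) = - (- \frac{18917}{- \frac{296}{3397}} + \frac{8}{16283}) = - (\left(-18917\right) \left(- \frac{3397}{296}\right) + \frac{8}{16283}) = - (\frac{64261049}{296} + \frac{8}{16283}) = \left(-1\right) \frac{1046362663235}{4819768} = - \frac{1046362663235}{4819768}$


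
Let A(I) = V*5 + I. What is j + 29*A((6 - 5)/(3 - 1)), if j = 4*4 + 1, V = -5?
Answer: -1387/2 ≈ -693.50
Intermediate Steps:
j = 17 (j = 16 + 1 = 17)
A(I) = -25 + I (A(I) = -5*5 + I = -25 + I)
j + 29*A((6 - 5)/(3 - 1)) = 17 + 29*(-25 + (6 - 5)/(3 - 1)) = 17 + 29*(-25 + 1/2) = 17 + 29*(-25 + 1*(½)) = 17 + 29*(-25 + ½) = 17 + 29*(-49/2) = 17 - 1421/2 = -1387/2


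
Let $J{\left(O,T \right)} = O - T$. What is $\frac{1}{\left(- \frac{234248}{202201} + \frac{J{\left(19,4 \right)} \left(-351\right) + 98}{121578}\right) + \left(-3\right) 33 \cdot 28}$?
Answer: $- \frac{24583193178}{68174135665327} \approx -0.00036059$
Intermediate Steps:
$\frac{1}{\left(- \frac{234248}{202201} + \frac{J{\left(19,4 \right)} \left(-351\right) + 98}{121578}\right) + \left(-3\right) 33 \cdot 28} = \frac{1}{\left(- \frac{234248}{202201} + \frac{\left(19 - 4\right) \left(-351\right) + 98}{121578}\right) + \left(-3\right) 33 \cdot 28} = \frac{1}{\left(\left(-234248\right) \frac{1}{202201} + \left(\left(19 - 4\right) \left(-351\right) + 98\right) \frac{1}{121578}\right) - 2772} = \frac{1}{\left(- \frac{234248}{202201} + \left(15 \left(-351\right) + 98\right) \frac{1}{121578}\right) - 2772} = \frac{1}{\left(- \frac{234248}{202201} + \left(-5265 + 98\right) \frac{1}{121578}\right) - 2772} = \frac{1}{\left(- \frac{234248}{202201} - \frac{5167}{121578}\right) - 2772} = \frac{1}{- \frac{29524175911}{24583193178} - 2772} = \frac{1}{- \frac{68174135665327}{24583193178}} = - \frac{24583193178}{68174135665327}$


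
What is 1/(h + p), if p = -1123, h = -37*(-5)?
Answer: -1/938 ≈ -0.0010661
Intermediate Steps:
h = 185
1/(h + p) = 1/(185 - 1123) = 1/(-938) = -1/938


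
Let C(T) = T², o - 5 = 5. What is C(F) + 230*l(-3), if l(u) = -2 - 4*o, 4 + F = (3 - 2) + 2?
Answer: -9659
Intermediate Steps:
o = 10 (o = 5 + 5 = 10)
F = -1 (F = -4 + ((3 - 2) + 2) = -4 + (1 + 2) = -4 + 3 = -1)
l(u) = -42 (l(u) = -2 - 4*10 = -2 - 40 = -42)
C(F) + 230*l(-3) = (-1)² + 230*(-42) = 1 - 9660 = -9659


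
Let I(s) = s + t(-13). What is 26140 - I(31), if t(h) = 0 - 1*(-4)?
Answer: 26105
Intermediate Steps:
t(h) = 4 (t(h) = 0 + 4 = 4)
I(s) = 4 + s (I(s) = s + 4 = 4 + s)
26140 - I(31) = 26140 - (4 + 31) = 26140 - 1*35 = 26140 - 35 = 26105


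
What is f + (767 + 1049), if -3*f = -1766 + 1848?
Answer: 5366/3 ≈ 1788.7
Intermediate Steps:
f = -82/3 (f = -(-1766 + 1848)/3 = -⅓*82 = -82/3 ≈ -27.333)
f + (767 + 1049) = -82/3 + (767 + 1049) = -82/3 + 1816 = 5366/3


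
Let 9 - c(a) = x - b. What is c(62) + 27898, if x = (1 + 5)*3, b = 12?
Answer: 27901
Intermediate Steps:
x = 18 (x = 6*3 = 18)
c(a) = 3 (c(a) = 9 - (18 - 1*12) = 9 - (18 - 12) = 9 - 1*6 = 9 - 6 = 3)
c(62) + 27898 = 3 + 27898 = 27901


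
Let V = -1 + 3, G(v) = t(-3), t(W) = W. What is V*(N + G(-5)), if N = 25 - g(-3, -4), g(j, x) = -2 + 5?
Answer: 38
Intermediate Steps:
G(v) = -3
V = 2
g(j, x) = 3
N = 22 (N = 25 - 1*3 = 25 - 3 = 22)
V*(N + G(-5)) = 2*(22 - 3) = 2*19 = 38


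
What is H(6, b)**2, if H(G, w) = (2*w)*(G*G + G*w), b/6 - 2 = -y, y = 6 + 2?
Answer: 167961600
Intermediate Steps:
y = 8
b = -36 (b = 12 + 6*(-1*8) = 12 + 6*(-8) = 12 - 48 = -36)
H(G, w) = 2*w*(G**2 + G*w) (H(G, w) = (2*w)*(G**2 + G*w) = 2*w*(G**2 + G*w))
H(6, b)**2 = (2*6*(-36)*(6 - 36))**2 = (2*6*(-36)*(-30))**2 = 12960**2 = 167961600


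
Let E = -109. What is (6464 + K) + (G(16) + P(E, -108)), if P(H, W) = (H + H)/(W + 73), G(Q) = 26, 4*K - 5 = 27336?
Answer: 1866407/140 ≈ 13331.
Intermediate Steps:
K = 27341/4 (K = 5/4 + (¼)*27336 = 5/4 + 6834 = 27341/4 ≈ 6835.3)
P(H, W) = 2*H/(73 + W) (P(H, W) = (2*H)/(73 + W) = 2*H/(73 + W))
(6464 + K) + (G(16) + P(E, -108)) = (6464 + 27341/4) + (26 + 2*(-109)/(73 - 108)) = 53197/4 + (26 + 2*(-109)/(-35)) = 53197/4 + (26 + 2*(-109)*(-1/35)) = 53197/4 + (26 + 218/35) = 53197/4 + 1128/35 = 1866407/140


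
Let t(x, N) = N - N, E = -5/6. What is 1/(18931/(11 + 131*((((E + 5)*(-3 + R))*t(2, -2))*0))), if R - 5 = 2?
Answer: 1/1721 ≈ 0.00058106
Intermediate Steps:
E = -5/6 (E = -5*1/6 = -5/6 ≈ -0.83333)
R = 7 (R = 5 + 2 = 7)
t(x, N) = 0
1/(18931/(11 + 131*((((E + 5)*(-3 + R))*t(2, -2))*0))) = 1/(18931/(11 + 131*((((-5/6 + 5)*(-3 + 7))*0)*0))) = 1/(18931/(11 + 131*((((25/6)*4)*0)*0))) = 1/(18931/(11 + 131*(((50/3)*0)*0))) = 1/(18931/(11 + 131*(0*0))) = 1/(18931/(11 + 131*0)) = 1/(18931/(11 + 0)) = 1/(18931/11) = 1/(18931*(1/11)) = 1/1721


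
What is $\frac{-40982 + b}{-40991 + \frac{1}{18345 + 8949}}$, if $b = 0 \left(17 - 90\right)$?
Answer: $\frac{1118562708}{1118808353} \approx 0.99978$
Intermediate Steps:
$b = 0$ ($b = 0 \left(-73\right) = 0$)
$\frac{-40982 + b}{-40991 + \frac{1}{18345 + 8949}} = \frac{-40982 + 0}{-40991 + \frac{1}{18345 + 8949}} = - \frac{40982}{-40991 + \frac{1}{27294}} = - \frac{40982}{- \frac{1118808353}{27294}} = \left(-40982\right) \left(- \frac{27294}{1118808353}\right) = \frac{1118562708}{1118808353}$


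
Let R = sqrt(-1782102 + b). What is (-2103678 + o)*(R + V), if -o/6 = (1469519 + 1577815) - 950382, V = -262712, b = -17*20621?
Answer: 3858028177680 - 14685390*I*sqrt(2132659) ≈ 3.858e+12 - 2.1446e+10*I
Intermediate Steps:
b = -350557
R = I*sqrt(2132659) (R = sqrt(-1782102 - 350557) = sqrt(-2132659) = I*sqrt(2132659) ≈ 1460.4*I)
o = -12581712 (o = -6*((1469519 + 1577815) - 950382) = -6*(3047334 - 950382) = -6*2096952 = -12581712)
(-2103678 + o)*(R + V) = (-2103678 - 12581712)*(I*sqrt(2132659) - 262712) = -14685390*(-262712 + I*sqrt(2132659)) = 3858028177680 - 14685390*I*sqrt(2132659)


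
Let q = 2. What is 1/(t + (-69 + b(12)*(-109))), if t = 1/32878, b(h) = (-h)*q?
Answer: 32878/83740267 ≈ 0.00039262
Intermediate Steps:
b(h) = -2*h (b(h) = -h*2 = -2*h)
t = 1/32878 ≈ 3.0415e-5
1/(t + (-69 + b(12)*(-109))) = 1/(1/32878 + (-69 - 2*12*(-109))) = 1/(1/32878 + (-69 - 24*(-109))) = 1/(1/32878 + (-69 + 2616)) = 1/(1/32878 + 2547) = 1/(83740267/32878) = 32878/83740267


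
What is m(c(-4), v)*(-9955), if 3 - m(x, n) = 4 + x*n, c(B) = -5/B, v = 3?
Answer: 189145/4 ≈ 47286.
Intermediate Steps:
m(x, n) = -1 - n*x (m(x, n) = 3 - (4 + x*n) = 3 - (4 + n*x) = 3 + (-4 - n*x) = -1 - n*x)
m(c(-4), v)*(-9955) = (-1 - 1*3*(-5/(-4)))*(-9955) = (-1 - 1*3*(-5*(-¼)))*(-9955) = (-1 - 1*3*5/4)*(-9955) = (-1 - 15/4)*(-9955) = -19/4*(-9955) = 189145/4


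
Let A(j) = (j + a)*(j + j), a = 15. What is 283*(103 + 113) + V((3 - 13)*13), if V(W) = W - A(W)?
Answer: 31098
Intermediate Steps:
A(j) = 2*j*(15 + j) (A(j) = (j + 15)*(j + j) = (15 + j)*(2*j) = 2*j*(15 + j))
V(W) = W - 2*W*(15 + W)
283*(103 + 113) + V((3 - 13)*13) = 283*(103 + 113) + ((3 - 13)*13)*(-29 - 2*(3 - 13)*13) = 283*216 + (-10*13)*(-29 - (-20)*13) = 61128 - 130*(-29 - 2*(-130)) = 61128 - 130*(-29 + 260) = 61128 - 130*231 = 61128 - 30030 = 31098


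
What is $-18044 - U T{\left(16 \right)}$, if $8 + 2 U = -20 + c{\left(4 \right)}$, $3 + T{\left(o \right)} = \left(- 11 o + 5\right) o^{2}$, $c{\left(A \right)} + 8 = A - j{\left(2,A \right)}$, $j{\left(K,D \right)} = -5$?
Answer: $- \frac{1218121}{2} \approx -6.0906 \cdot 10^{5}$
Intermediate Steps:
$c{\left(A \right)} = -3 + A$ ($c{\left(A \right)} = -8 + \left(A - -5\right) = -8 + \left(A + 5\right) = -8 + \left(5 + A\right) = -3 + A$)
$T{\left(o \right)} = -3 + o^{2} \left(5 - 11 o\right)$ ($T{\left(o \right)} = -3 + \left(- 11 o + 5\right) o^{2} = -3 + \left(5 - 11 o\right) o^{2} = -3 + o^{2} \left(5 - 11 o\right)$)
$U = - \frac{27}{2}$ ($U = -4 + \frac{-20 + \left(-3 + 4\right)}{2} = -4 + \frac{-20 + 1}{2} = -4 + \frac{1}{2} \left(-19\right) = -4 - \frac{19}{2} = - \frac{27}{2} \approx -13.5$)
$-18044 - U T{\left(16 \right)} = -18044 - - \frac{27 \left(-3 - 11 \cdot 16^{3} + 5 \cdot 16^{2}\right)}{2} = -18044 - - \frac{27 \left(-3 - 45056 + 5 \cdot 256\right)}{2} = -18044 - - \frac{27 \left(-3 - 45056 + 1280\right)}{2} = -18044 - \left(- \frac{27}{2}\right) \left(-43779\right) = -18044 - \frac{1182033}{2} = - \frac{1218121}{2}$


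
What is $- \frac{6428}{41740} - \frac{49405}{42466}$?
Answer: $- \frac{583784037}{443132710} \approx -1.3174$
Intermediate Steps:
$- \frac{6428}{41740} - \frac{49405}{42466} = \left(-6428\right) \frac{1}{41740} - \frac{49405}{42466} = - \frac{1607}{10435} - \frac{49405}{42466} = - \frac{583784037}{443132710}$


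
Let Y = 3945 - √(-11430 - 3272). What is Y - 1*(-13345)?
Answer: 17290 - I*√14702 ≈ 17290.0 - 121.25*I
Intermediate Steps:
Y = 3945 - I*√14702 (Y = 3945 - √(-14702) = 3945 - I*√14702 ≈ 3945.0 - 121.25*I)
Y - 1*(-13345) = (3945 - I*√14702) - 1*(-13345) = (3945 - I*√14702) + 13345 = 17290 - I*√14702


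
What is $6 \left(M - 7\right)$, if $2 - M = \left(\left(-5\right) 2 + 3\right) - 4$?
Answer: $36$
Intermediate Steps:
$M = 13$ ($M = 2 - \left(\left(\left(-5\right) 2 + 3\right) - 4\right) = 2 - \left(\left(-10 + 3\right) - 4\right) = 2 - \left(-7 - 4\right) = 2 - -11 = 2 + 11 = 13$)
$6 \left(M - 7\right) = 6 \left(13 - 7\right) = 6 \cdot 6 = 36$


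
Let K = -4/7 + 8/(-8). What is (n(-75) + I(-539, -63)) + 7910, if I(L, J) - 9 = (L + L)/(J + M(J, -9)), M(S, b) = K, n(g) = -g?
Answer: 1810417/226 ≈ 8010.7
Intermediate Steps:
K = -11/7 (K = -4*1/7 + 8*(-1/8) = -4/7 - 1 = -11/7 ≈ -1.5714)
M(S, b) = -11/7
I(L, J) = 9 + 2*L/(-11/7 + J) (I(L, J) = 9 + (L + L)/(J - 11/7) = 9 + (2*L)/(-11/7 + J) = 9 + 2*L/(-11/7 + J))
(n(-75) + I(-539, -63)) + 7910 = (-1*(-75) + (-99 + 14*(-539) + 63*(-63))/(-11 + 7*(-63))) + 7910 = (75 + (-99 - 7546 - 3969)/(-11 - 441)) + 7910 = (75 - 11614/(-452)) + 7910 = (75 - 1/452*(-11614)) + 7910 = (75 + 5807/226) + 7910 = 22757/226 + 7910 = 1810417/226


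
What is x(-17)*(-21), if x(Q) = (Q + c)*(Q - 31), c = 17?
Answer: 0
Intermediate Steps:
x(Q) = (-31 + Q)*(17 + Q) (x(Q) = (Q + 17)*(Q - 31) = (17 + Q)*(-31 + Q) = (-31 + Q)*(17 + Q))
x(-17)*(-21) = (-527 + (-17)**2 - 14*(-17))*(-21) = (-527 + 289 + 238)*(-21) = 0*(-21) = 0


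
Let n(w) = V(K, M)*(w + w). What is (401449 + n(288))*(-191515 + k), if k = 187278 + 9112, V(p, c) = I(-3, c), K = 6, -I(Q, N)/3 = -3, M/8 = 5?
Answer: 1982335875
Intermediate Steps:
M = 40 (M = 8*5 = 40)
I(Q, N) = 9 (I(Q, N) = -3*(-3) = 9)
V(p, c) = 9
k = 196390
n(w) = 18*w (n(w) = 9*(w + w) = 9*(2*w) = 18*w)
(401449 + n(288))*(-191515 + k) = (401449 + 18*288)*(-191515 + 196390) = (401449 + 5184)*4875 = 406633*4875 = 1982335875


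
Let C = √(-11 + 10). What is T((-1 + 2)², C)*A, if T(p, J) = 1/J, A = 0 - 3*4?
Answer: 12*I ≈ 12.0*I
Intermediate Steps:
A = -12 (A = 0 - 12 = -12)
C = I (C = √(-1) = I ≈ 1.0*I)
T((-1 + 2)², C)*A = -12/I = -I*(-12) = 12*I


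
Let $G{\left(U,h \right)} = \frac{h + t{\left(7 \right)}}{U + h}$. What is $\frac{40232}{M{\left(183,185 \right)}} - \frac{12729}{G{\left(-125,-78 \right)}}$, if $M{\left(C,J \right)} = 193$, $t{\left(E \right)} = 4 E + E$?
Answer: $- \frac{496979515}{8299} \approx -59884.0$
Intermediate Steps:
$t{\left(E \right)} = 5 E$
$G{\left(U,h \right)} = \frac{35 + h}{U + h}$ ($G{\left(U,h \right)} = \frac{h + 5 \cdot 7}{U + h} = \frac{h + 35}{U + h} = \frac{35 + h}{U + h}$)
$\frac{40232}{M{\left(183,185 \right)}} - \frac{12729}{G{\left(-125,-78 \right)}} = \frac{40232}{193} - \frac{12729}{\frac{1}{-125 - 78} \left(35 - 78\right)} = 40232 \cdot \frac{1}{193} - \frac{12729}{\frac{1}{-203} \left(-43\right)} = \frac{40232}{193} - \frac{12729}{\left(- \frac{1}{203}\right) \left(-43\right)} = \frac{40232}{193} - \frac{12729}{\frac{43}{203}} = \frac{40232}{193} - \frac{2583987}{43} = - \frac{496979515}{8299}$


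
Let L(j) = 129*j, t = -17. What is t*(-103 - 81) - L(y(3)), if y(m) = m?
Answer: 2741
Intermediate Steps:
t*(-103 - 81) - L(y(3)) = -17*(-103 - 81) - 129*3 = -17*(-184) - 1*387 = 3128 - 387 = 2741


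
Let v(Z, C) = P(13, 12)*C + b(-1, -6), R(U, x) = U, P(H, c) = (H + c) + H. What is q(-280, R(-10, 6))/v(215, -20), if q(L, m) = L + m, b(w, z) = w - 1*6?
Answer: 290/767 ≈ 0.37810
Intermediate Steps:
P(H, c) = c + 2*H
b(w, z) = -6 + w (b(w, z) = w - 6 = -6 + w)
v(Z, C) = -7 + 38*C (v(Z, C) = (12 + 2*13)*C + (-6 - 1) = (12 + 26)*C - 7 = 38*C - 7 = -7 + 38*C)
q(-280, R(-10, 6))/v(215, -20) = (-280 - 10)/(-7 + 38*(-20)) = -290/(-7 - 760) = -290/(-767) = -290*(-1/767) = 290/767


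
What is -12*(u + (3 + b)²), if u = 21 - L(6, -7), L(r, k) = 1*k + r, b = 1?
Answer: -456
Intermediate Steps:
L(r, k) = k + r
u = 22 (u = 21 - (-7 + 6) = 21 - 1*(-1) = 21 + 1 = 22)
-12*(u + (3 + b)²) = -12*(22 + (3 + 1)²) = -12*(22 + 4²) = -12*(22 + 16) = -12*38 = -456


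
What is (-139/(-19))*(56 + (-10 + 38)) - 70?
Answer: 10346/19 ≈ 544.53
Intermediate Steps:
(-139/(-19))*(56 + (-10 + 38)) - 70 = (-139*(-1/19))*(56 + 28) - 70 = (139/19)*84 - 70 = 11676/19 - 70 = 10346/19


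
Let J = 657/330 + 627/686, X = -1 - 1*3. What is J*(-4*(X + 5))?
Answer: -219204/18865 ≈ -11.620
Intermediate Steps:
X = -4 (X = -1 - 3 = -4)
J = 54801/18865 (J = 657*(1/330) + 627*(1/686) = 219/110 + 627/686 = 54801/18865 ≈ 2.9049)
J*(-4*(X + 5)) = 54801*(-4*(-4 + 5))/18865 = 54801*(-4*1)/18865 = (54801/18865)*(-4) = -219204/18865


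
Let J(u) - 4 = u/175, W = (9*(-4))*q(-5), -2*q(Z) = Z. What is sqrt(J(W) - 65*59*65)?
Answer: I*sqrt(305357605)/35 ≈ 499.27*I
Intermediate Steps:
q(Z) = -Z/2
W = -90 (W = (9*(-4))*(-1/2*(-5)) = -36*5/2 = -90)
J(u) = 4 + u/175
sqrt(J(W) - 65*59*65) = sqrt((4 + (1/175)*(-90)) - 65*59*65) = sqrt((4 - 18/35) - 3835*65) = sqrt(122/35 - 249275) = sqrt(-8724503/35) = I*sqrt(305357605)/35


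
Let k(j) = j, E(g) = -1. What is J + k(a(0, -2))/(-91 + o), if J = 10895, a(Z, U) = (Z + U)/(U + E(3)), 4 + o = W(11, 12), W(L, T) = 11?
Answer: 1372769/126 ≈ 10895.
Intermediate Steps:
o = 7 (o = -4 + 11 = 7)
a(Z, U) = (U + Z)/(-1 + U) (a(Z, U) = (Z + U)/(U - 1) = (U + Z)/(-1 + U))
J + k(a(0, -2))/(-91 + o) = 10895 + ((-2 + 0)/(-1 - 2))/(-91 + 7) = 10895 + (-2/(-3))/(-84) = 10895 - (-1)*(-2)/252 = 10895 - 1/84*2/3 = 10895 - 1/126 = 1372769/126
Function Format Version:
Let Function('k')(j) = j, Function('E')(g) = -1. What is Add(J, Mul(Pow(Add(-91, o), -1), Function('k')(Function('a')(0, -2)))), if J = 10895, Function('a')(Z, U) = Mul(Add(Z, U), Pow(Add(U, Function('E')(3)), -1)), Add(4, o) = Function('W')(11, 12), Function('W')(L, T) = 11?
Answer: Rational(1372769, 126) ≈ 10895.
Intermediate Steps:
o = 7 (o = Add(-4, 11) = 7)
Function('a')(Z, U) = Mul(Pow(Add(-1, U), -1), Add(U, Z)) (Function('a')(Z, U) = Mul(Add(Z, U), Pow(Add(U, -1), -1)) = Mul(Add(U, Z), Pow(Add(-1, U), -1)) = Mul(Pow(Add(-1, U), -1), Add(U, Z)))
Add(J, Mul(Pow(Add(-91, o), -1), Function('k')(Function('a')(0, -2)))) = Add(10895, Mul(Pow(Add(-91, 7), -1), Mul(Pow(Add(-1, -2), -1), Add(-2, 0)))) = Add(10895, Mul(Pow(-84, -1), Mul(Pow(-3, -1), -2))) = Add(10895, Mul(Rational(-1, 84), Mul(Rational(-1, 3), -2))) = Add(10895, Mul(Rational(-1, 84), Rational(2, 3))) = Add(10895, Rational(-1, 126)) = Rational(1372769, 126)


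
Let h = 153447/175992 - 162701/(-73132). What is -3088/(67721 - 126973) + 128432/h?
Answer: 2040496928823686468/49198861778829 ≈ 41475.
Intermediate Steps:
h = 3321330033/1072553912 (h = 153447*(1/175992) - 162701*(-1/73132) = 51149/58664 + 162701/73132 = 3321330033/1072553912 ≈ 3.0967)
-3088/(67721 - 126973) + 128432/h = -3088/(67721 - 126973) + 128432/(3321330033/1072553912) = -3088/(-59252) + 128432*(1072553912/3321330033) = -3088*(-1/59252) + 137750244025984/3321330033 = 772/14813 + 137750244025984/3321330033 = 2040496928823686468/49198861778829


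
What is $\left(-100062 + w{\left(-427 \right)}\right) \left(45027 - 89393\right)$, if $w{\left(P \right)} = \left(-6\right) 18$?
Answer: $4444142220$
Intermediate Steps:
$w{\left(P \right)} = -108$
$\left(-100062 + w{\left(-427 \right)}\right) \left(45027 - 89393\right) = \left(-100062 - 108\right) \left(45027 - 89393\right) = \left(-100170\right) \left(-44366\right) = 4444142220$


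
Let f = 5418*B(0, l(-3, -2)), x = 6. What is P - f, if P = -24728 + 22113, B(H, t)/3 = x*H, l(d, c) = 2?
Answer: -2615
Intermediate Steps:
B(H, t) = 18*H (B(H, t) = 3*(6*H) = 18*H)
P = -2615
f = 0 (f = 5418*(18*0) = 5418*0 = 0)
P - f = -2615 - 1*0 = -2615 + 0 = -2615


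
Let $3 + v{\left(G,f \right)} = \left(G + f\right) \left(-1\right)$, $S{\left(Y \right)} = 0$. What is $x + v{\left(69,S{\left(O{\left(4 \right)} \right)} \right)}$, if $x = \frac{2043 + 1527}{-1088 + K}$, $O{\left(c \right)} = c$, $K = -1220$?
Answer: $- \frac{84873}{1154} \approx -73.547$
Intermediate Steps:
$v{\left(G,f \right)} = -3 - G - f$ ($v{\left(G,f \right)} = -3 + \left(G + f\right) \left(-1\right) = -3 - \left(G + f\right) = -3 - G - f$)
$x = - \frac{1785}{1154}$ ($x = \frac{2043 + 1527}{-1088 - 1220} = \frac{3570}{-2308} = 3570 \left(- \frac{1}{2308}\right) = - \frac{1785}{1154} \approx -1.5468$)
$x + v{\left(69,S{\left(O{\left(4 \right)} \right)} \right)} = - \frac{1785}{1154} - 72 = - \frac{84873}{1154}$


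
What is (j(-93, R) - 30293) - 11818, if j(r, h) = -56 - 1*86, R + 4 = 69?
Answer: -42253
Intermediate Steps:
R = 65 (R = -4 + 69 = 65)
j(r, h) = -142 (j(r, h) = -56 - 86 = -142)
(j(-93, R) - 30293) - 11818 = (-142 - 30293) - 11818 = -30435 - 11818 = -42253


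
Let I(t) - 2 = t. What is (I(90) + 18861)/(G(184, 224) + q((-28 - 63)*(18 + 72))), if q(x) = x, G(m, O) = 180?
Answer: -18953/8010 ≈ -2.3662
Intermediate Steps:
I(t) = 2 + t
(I(90) + 18861)/(G(184, 224) + q((-28 - 63)*(18 + 72))) = ((2 + 90) + 18861)/(180 + (-28 - 63)*(18 + 72)) = (92 + 18861)/(180 - 91*90) = 18953/(180 - 8190) = 18953/(-8010) = 18953*(-1/8010) = -18953/8010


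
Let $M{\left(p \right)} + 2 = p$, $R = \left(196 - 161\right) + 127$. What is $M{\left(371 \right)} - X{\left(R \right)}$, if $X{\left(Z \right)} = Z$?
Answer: $207$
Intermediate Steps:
$R = 162$ ($R = 35 + 127 = 162$)
$M{\left(p \right)} = -2 + p$
$M{\left(371 \right)} - X{\left(R \right)} = \left(-2 + 371\right) - 162 = 369 - 162 = 207$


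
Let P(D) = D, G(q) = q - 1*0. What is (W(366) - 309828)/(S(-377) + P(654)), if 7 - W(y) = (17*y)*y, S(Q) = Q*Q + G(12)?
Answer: -2587073/142795 ≈ -18.117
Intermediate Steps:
G(q) = q (G(q) = q + 0 = q)
S(Q) = 12 + Q² (S(Q) = Q*Q + 12 = Q² + 12 = 12 + Q²)
W(y) = 7 - 17*y² (W(y) = 7 - 17*y*y = 7 - 17*y²)
(W(366) - 309828)/(S(-377) + P(654)) = ((7 - 17*366²) - 309828)/((12 + (-377)²) + 654) = ((7 - 17*133956) - 309828)/((12 + 142129) + 654) = ((7 - 2277252) - 309828)/(142141 + 654) = (-2277245 - 309828)/142795 = -2587073*1/142795 = -2587073/142795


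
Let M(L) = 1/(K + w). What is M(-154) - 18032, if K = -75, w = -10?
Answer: -1532721/85 ≈ -18032.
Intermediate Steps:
M(L) = -1/85 (M(L) = 1/(-75 - 10) = 1/(-85) = -1/85)
M(-154) - 18032 = -1/85 - 18032 = -1532721/85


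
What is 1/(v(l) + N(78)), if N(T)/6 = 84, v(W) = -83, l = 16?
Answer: 1/421 ≈ 0.0023753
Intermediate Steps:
N(T) = 504 (N(T) = 6*84 = 504)
1/(v(l) + N(78)) = 1/(-83 + 504) = 1/421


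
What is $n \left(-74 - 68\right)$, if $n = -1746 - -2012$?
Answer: $-37772$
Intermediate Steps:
$n = 266$ ($n = -1746 + 2012 = 266$)
$n \left(-74 - 68\right) = 266 \left(-74 - 68\right) = 266 \left(-142\right) = -37772$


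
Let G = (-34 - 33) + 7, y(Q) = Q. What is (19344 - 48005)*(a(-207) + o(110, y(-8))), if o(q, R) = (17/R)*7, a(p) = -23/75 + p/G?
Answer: 201744779/600 ≈ 3.3624e+5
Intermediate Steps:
G = -60 (G = -67 + 7 = -60)
a(p) = -23/75 - p/60 (a(p) = -23/75 + p/(-60) = -23*1/75 + p*(-1/60) = -23/75 - p/60)
o(q, R) = 119/R
(19344 - 48005)*(a(-207) + o(110, y(-8))) = (19344 - 48005)*((-23/75 - 1/60*(-207)) + 119/(-8)) = -28661*((-23/75 + 69/20) + 119*(-1/8)) = -28661*(943/300 - 119/8) = -28661*(-7039/600) = 201744779/600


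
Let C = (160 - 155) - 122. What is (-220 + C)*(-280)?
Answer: 94360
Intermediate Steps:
C = -117 (C = 5 - 122 = -117)
(-220 + C)*(-280) = (-220 - 117)*(-280) = -337*(-280) = 94360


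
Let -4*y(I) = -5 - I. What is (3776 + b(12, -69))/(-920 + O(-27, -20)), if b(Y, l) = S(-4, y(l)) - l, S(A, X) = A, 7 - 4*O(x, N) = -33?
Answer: -3841/910 ≈ -4.2209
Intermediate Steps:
y(I) = 5/4 + I/4 (y(I) = -(-5 - I)/4 = 5/4 + I/4)
O(x, N) = 10 (O(x, N) = 7/4 - ¼*(-33) = 7/4 + 33/4 = 10)
b(Y, l) = -4 - l
(3776 + b(12, -69))/(-920 + O(-27, -20)) = (3776 + (-4 - 1*(-69)))/(-920 + 10) = (3776 + (-4 + 69))/(-910) = (3776 + 65)*(-1/910) = 3841*(-1/910) = -3841/910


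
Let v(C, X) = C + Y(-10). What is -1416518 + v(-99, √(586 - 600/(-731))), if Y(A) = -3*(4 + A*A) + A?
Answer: -1416939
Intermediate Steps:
Y(A) = -12 + A - 3*A² (Y(A) = -3*(4 + A²) + A = (-12 - 3*A²) + A = -12 + A - 3*A²)
v(C, X) = -322 + C (v(C, X) = C + (-12 - 10 - 3*(-10)²) = C + (-12 - 10 - 3*100) = C + (-12 - 10 - 300) = C - 322 = -322 + C)
-1416518 + v(-99, √(586 - 600/(-731))) = -1416518 + (-322 - 99) = -1416518 - 421 = -1416939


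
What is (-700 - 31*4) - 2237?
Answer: -3061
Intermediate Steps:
(-700 - 31*4) - 2237 = (-700 - 124) - 2237 = -824 - 2237 = -3061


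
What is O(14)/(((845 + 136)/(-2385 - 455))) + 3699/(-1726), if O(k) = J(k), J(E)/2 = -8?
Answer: 74800721/1693206 ≈ 44.177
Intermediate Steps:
J(E) = -16 (J(E) = 2*(-8) = -16)
O(k) = -16
O(14)/(((845 + 136)/(-2385 - 455))) + 3699/(-1726) = -16*(-2385 - 455)/(845 + 136) + 3699/(-1726) = -16/(981/(-2840)) + 3699*(-1/1726) = -16/(981*(-1/2840)) - 3699/1726 = -16/(-981/2840) - 3699/1726 = -16*(-2840/981) - 3699/1726 = 45440/981 - 3699/1726 = 74800721/1693206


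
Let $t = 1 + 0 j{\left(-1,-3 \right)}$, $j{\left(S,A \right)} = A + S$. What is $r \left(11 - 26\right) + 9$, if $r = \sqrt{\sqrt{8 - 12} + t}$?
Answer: $9 - 15 \sqrt{1 + 2 i} \approx -10.08 - 11.792 i$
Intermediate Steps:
$t = 1$ ($t = 1 + 0 \left(-3 - 1\right) = 1 + 0 \left(-4\right) = 1 + 0 = 1$)
$r = \sqrt{1 + 2 i}$ ($r = \sqrt{\sqrt{8 - 12} + 1} = \sqrt{\sqrt{-4} + 1} = \sqrt{2 i + 1} = \sqrt{1 + 2 i} \approx 1.272 + 0.78615 i$)
$r \left(11 - 26\right) + 9 = \sqrt{1 + 2 i} \left(11 - 26\right) + 9 = \sqrt{1 + 2 i} \left(-15\right) + 9 = - 15 \sqrt{1 + 2 i} + 9 = 9 - 15 \sqrt{1 + 2 i}$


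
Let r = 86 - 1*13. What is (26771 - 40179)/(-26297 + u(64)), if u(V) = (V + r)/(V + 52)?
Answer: 1555328/3050315 ≈ 0.50989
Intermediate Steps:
r = 73 (r = 86 - 13 = 73)
u(V) = (73 + V)/(52 + V) (u(V) = (V + 73)/(V + 52) = (73 + V)/(52 + V))
(26771 - 40179)/(-26297 + u(64)) = (26771 - 40179)/(-26297 + (73 + 64)/(52 + 64)) = -13408/(-26297 + 137/116) = -13408/(-3050315/116) = -13408*(-116/3050315) = 1555328/3050315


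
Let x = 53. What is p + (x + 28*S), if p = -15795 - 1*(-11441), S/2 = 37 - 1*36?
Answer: -4245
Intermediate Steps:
S = 2 (S = 2*(37 - 1*36) = 2*(37 - 36) = 2*1 = 2)
p = -4354 (p = -15795 + 11441 = -4354)
p + (x + 28*S) = -4354 + (53 + 28*2) = -4354 + (53 + 56) = -4354 + 109 = -4245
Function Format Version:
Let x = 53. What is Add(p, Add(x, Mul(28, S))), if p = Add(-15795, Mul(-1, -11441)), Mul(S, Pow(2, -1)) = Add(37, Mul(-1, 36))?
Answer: -4245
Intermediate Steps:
S = 2 (S = Mul(2, Add(37, Mul(-1, 36))) = Mul(2, Add(37, -36)) = Mul(2, 1) = 2)
p = -4354 (p = Add(-15795, 11441) = -4354)
Add(p, Add(x, Mul(28, S))) = Add(-4354, Add(53, Mul(28, 2))) = Add(-4354, Add(53, 56)) = Add(-4354, 109) = -4245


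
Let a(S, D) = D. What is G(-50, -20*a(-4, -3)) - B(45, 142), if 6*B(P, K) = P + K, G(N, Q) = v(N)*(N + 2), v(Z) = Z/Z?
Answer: -475/6 ≈ -79.167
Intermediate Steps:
v(Z) = 1
G(N, Q) = 2 + N (G(N, Q) = 1*(N + 2) = 1*(2 + N) = 2 + N)
B(P, K) = K/6 + P/6 (B(P, K) = (P + K)/6 = (K + P)/6 = K/6 + P/6)
G(-50, -20*a(-4, -3)) - B(45, 142) = (2 - 50) - ((1/6)*142 + (1/6)*45) = -48 - (71/3 + 15/2) = -48 - 1*187/6 = -48 - 187/6 = -475/6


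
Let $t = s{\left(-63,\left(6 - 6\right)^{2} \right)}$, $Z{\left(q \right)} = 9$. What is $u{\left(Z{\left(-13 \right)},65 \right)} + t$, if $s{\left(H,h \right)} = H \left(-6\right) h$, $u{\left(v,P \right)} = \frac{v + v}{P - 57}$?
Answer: $\frac{9}{4} \approx 2.25$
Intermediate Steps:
$u{\left(v,P \right)} = \frac{2 v}{-57 + P}$
$s{\left(H,h \right)} = - 6 H h$
$t = 0$ ($t = \left(-6\right) \left(-63\right) \left(6 - 6\right)^{2} = \left(-6\right) \left(-63\right) 0^{2} = \left(-6\right) \left(-63\right) 0 = 0$)
$u{\left(Z{\left(-13 \right)},65 \right)} + t = 2 \cdot 9 \frac{1}{-57 + 65} + 0 = 2 \cdot 9 \cdot \frac{1}{8} + 0 = \frac{9}{4} + 0 = \frac{9}{4}$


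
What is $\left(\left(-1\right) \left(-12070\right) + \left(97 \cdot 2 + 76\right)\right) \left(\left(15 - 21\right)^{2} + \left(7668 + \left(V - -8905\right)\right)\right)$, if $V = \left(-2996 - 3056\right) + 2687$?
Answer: $163430960$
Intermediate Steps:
$V = -3365$ ($V = -6052 + 2687 = -3365$)
$\left(\left(-1\right) \left(-12070\right) + \left(97 \cdot 2 + 76\right)\right) \left(\left(15 - 21\right)^{2} + \left(7668 + \left(V - -8905\right)\right)\right) = \left(\left(-1\right) \left(-12070\right) + \left(97 \cdot 2 + 76\right)\right) \left(\left(15 - 21\right)^{2} + \left(7668 - -5540\right)\right) = \left(12070 + \left(194 + 76\right)\right) \left(\left(-6\right)^{2} + \left(7668 + \left(-3365 + 8905\right)\right)\right) = \left(12070 + 270\right) \left(36 + \left(7668 + 5540\right)\right) = 12340 \left(36 + 13208\right) = 12340 \cdot 13244 = 163430960$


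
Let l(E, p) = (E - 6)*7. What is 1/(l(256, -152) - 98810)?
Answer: -1/97060 ≈ -1.0303e-5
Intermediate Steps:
l(E, p) = -42 + 7*E (l(E, p) = (-6 + E)*7 = -42 + 7*E)
1/(l(256, -152) - 98810) = 1/((-42 + 7*256) - 98810) = 1/((-42 + 1792) - 98810) = 1/(1750 - 98810) = 1/(-97060) = -1/97060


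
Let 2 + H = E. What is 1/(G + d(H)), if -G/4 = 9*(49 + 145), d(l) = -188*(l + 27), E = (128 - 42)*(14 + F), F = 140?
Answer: -1/2501556 ≈ -3.9975e-7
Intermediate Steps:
E = 13244 (E = (128 - 42)*(14 + 140) = 86*154 = 13244)
H = 13242 (H = -2 + 13244 = 13242)
d(l) = -5076 - 188*l (d(l) = -188*(27 + l) = -5076 - 188*l)
G = -6984 (G = -36*(49 + 145) = -36*194 = -4*1746 = -6984)
1/(G + d(H)) = 1/(-6984 + (-5076 - 188*13242)) = 1/(-6984 + (-5076 - 2489496)) = 1/(-6984 - 2494572) = 1/(-2501556) = -1/2501556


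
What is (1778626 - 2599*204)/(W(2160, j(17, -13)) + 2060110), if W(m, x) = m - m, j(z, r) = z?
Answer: 124843/206011 ≈ 0.60600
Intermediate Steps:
W(m, x) = 0
(1778626 - 2599*204)/(W(2160, j(17, -13)) + 2060110) = (1778626 - 2599*204)/(0 + 2060110) = (1778626 - 530196)/2060110 = 1248430*(1/2060110) = 124843/206011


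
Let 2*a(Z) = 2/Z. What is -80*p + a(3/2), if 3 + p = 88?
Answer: -20398/3 ≈ -6799.3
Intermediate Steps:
a(Z) = 1/Z (a(Z) = (2/Z)/2 = 1/Z)
p = 85 (p = -3 + 88 = 85)
-80*p + a(3/2) = -80*85 + 1/(3/2) = -6800 + 1/(3*(1/2)) = -6800 + 1/(3/2) = -6800 + 2/3 = -20398/3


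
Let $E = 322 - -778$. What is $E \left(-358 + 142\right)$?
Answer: $-237600$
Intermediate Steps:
$E = 1100$ ($E = 322 + 778 = 1100$)
$E \left(-358 + 142\right) = 1100 \left(-358 + 142\right) = 1100 \left(-216\right) = -237600$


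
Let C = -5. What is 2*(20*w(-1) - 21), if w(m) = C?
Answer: -242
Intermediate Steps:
w(m) = -5
2*(20*w(-1) - 21) = 2*(20*(-5) - 21) = 2*(-100 - 21) = 2*(-121) = -242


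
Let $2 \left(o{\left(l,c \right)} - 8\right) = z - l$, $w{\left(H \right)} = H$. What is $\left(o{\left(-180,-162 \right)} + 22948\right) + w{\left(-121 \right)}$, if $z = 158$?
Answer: $23004$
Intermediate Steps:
$o{\left(l,c \right)} = 87 - \frac{l}{2}$ ($o{\left(l,c \right)} = 8 + \frac{158 - l}{2} = 8 - \left(-79 + \frac{l}{2}\right) = 87 - \frac{l}{2}$)
$\left(o{\left(-180,-162 \right)} + 22948\right) + w{\left(-121 \right)} = \left(\left(87 - -90\right) + 22948\right) - 121 = \left(\left(87 + 90\right) + 22948\right) - 121 = \left(177 + 22948\right) - 121 = 23125 - 121 = 23004$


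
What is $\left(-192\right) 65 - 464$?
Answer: $-12944$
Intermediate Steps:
$\left(-192\right) 65 - 464 = -12480 - 464 = -12944$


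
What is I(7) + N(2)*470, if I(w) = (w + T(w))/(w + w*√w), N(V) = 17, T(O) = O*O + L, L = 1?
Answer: 111841/14 + 19*√7/14 ≈ 7992.2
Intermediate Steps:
T(O) = 1 + O² (T(O) = O*O + 1 = O² + 1 = 1 + O²)
I(w) = (1 + w + w²)/(w + w^(3/2)) (I(w) = (w + (1 + w²))/(w + w*√w) = (1 + w + w²)/(w + w^(3/2)))
I(7) + N(2)*470 = (1 + 7 + 7²)/(7 + 7^(3/2)) + 17*470 = (1 + 7 + 49)/(7 + 7*√7) + 7990 = 57/(7 + 7*√7) + 7990 = 7990 + 57/(7 + 7*√7)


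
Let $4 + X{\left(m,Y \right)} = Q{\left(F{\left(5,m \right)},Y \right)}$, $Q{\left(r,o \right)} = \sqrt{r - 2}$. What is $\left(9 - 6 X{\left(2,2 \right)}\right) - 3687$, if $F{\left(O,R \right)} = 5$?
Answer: $-3654 - 6 \sqrt{3} \approx -3664.4$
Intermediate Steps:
$Q{\left(r,o \right)} = \sqrt{-2 + r}$
$X{\left(m,Y \right)} = -4 + \sqrt{3}$ ($X{\left(m,Y \right)} = -4 + \sqrt{-2 + 5} = -4 + \sqrt{3}$)
$\left(9 - 6 X{\left(2,2 \right)}\right) - 3687 = \left(9 - 6 \left(-4 + \sqrt{3}\right)\right) - 3687 = \left(9 + \left(24 - 6 \sqrt{3}\right)\right) - 3687 = \left(33 - 6 \sqrt{3}\right) - 3687 = -3654 - 6 \sqrt{3}$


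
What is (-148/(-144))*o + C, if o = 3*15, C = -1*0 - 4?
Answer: 169/4 ≈ 42.250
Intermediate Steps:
C = -4 (C = 0 - 4 = -4)
o = 45
(-148/(-144))*o + C = -148/(-144)*45 - 4 = -148*(-1/144)*45 - 4 = (37/36)*45 - 4 = 185/4 - 4 = 169/4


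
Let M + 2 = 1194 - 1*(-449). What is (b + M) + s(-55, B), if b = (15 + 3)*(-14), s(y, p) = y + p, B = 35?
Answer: 1369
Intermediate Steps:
M = 1641 (M = -2 + (1194 - 1*(-449)) = -2 + (1194 + 449) = -2 + 1643 = 1641)
s(y, p) = p + y
b = -252 (b = 18*(-14) = -252)
(b + M) + s(-55, B) = (-252 + 1641) + (35 - 55) = 1389 - 20 = 1369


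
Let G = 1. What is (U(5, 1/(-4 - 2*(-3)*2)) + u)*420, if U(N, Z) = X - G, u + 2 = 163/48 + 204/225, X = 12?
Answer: 111741/20 ≈ 5587.0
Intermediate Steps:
u = 921/400 (u = -2 + (163/48 + 204/225) = -2 + (163*(1/48) + 204*(1/225)) = -2 + (163/48 + 68/75) = -2 + 1721/400 = 921/400 ≈ 2.3025)
U(N, Z) = 11 (U(N, Z) = 12 - 1*1 = 12 - 1 = 11)
(U(5, 1/(-4 - 2*(-3)*2)) + u)*420 = (11 + 921/400)*420 = (5321/400)*420 = 111741/20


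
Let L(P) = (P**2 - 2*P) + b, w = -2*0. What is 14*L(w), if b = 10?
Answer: 140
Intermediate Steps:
w = 0
L(P) = 10 + P**2 - 2*P (L(P) = (P**2 - 2*P) + 10 = 10 + P**2 - 2*P)
14*L(w) = 14*(10 + 0**2 - 2*0) = 14*(10 + 0 + 0) = 14*10 = 140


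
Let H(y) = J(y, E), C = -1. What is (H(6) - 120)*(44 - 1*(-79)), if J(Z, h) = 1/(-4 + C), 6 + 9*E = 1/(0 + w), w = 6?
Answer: -73923/5 ≈ -14785.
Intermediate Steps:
E = -35/54 (E = -⅔ + 1/(9*(0 + 6)) = -⅔ + (⅑)/6 = -⅔ + (⅑)*(⅙) = -⅔ + 1/54 = -35/54 ≈ -0.64815)
J(Z, h) = -⅕ (J(Z, h) = 1/(-4 - 1) = 1/(-5) = -⅕)
H(y) = -⅕
(H(6) - 120)*(44 - 1*(-79)) = (-⅕ - 120)*(44 - 1*(-79)) = -601*(44 + 79)/5 = -601/5*123 = -73923/5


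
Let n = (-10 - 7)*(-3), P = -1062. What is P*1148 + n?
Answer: -1219125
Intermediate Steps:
n = 51 (n = -17*(-3) = 51)
P*1148 + n = -1062*1148 + 51 = -1219176 + 51 = -1219125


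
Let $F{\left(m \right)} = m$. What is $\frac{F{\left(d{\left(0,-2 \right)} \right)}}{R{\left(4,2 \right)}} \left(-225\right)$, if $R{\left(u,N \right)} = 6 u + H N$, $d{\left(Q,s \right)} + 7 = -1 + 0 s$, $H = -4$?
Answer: $\frac{225}{2} \approx 112.5$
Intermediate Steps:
$d{\left(Q,s \right)} = -8$ ($d{\left(Q,s \right)} = -7 - \left(1 + 0 s\right) = -7 + \left(-1 + 0\right) = -7 - 1 = -8$)
$R{\left(u,N \right)} = - 4 N + 6 u$ ($R{\left(u,N \right)} = 6 u - 4 N = - 4 N + 6 u$)
$\frac{F{\left(d{\left(0,-2 \right)} \right)}}{R{\left(4,2 \right)}} \left(-225\right) = - \frac{8}{\left(-4\right) 2 + 6 \cdot 4} \left(-225\right) = - \frac{8}{-8 + 24} \left(-225\right) = - \frac{8}{16} \left(-225\right) = \left(-8\right) \frac{1}{16} \left(-225\right) = \left(- \frac{1}{2}\right) \left(-225\right) = \frac{225}{2}$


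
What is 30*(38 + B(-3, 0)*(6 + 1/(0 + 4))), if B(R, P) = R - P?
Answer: 1155/2 ≈ 577.50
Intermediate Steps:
30*(38 + B(-3, 0)*(6 + 1/(0 + 4))) = 30*(38 + (-3 - 1*0)*(6 + 1/(0 + 4))) = 30*(38 + (-3 + 0)*(6 + 1/4)) = 30*(38 - 3*(6 + 1/4)) = 30*(38 - 3*25/4) = 30*(38 - 75/4) = 30*(77/4) = 1155/2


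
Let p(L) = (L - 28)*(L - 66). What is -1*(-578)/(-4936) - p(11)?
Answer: -2307869/2468 ≈ -935.12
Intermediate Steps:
p(L) = (-66 + L)*(-28 + L) (p(L) = (-28 + L)*(-66 + L) = (-66 + L)*(-28 + L))
-1*(-578)/(-4936) - p(11) = -1*(-578)/(-4936) - (1848 + 11² - 94*11) = 578*(-1/4936) - (1848 + 121 - 1034) = -289/2468 - 1*935 = -289/2468 - 935 = -2307869/2468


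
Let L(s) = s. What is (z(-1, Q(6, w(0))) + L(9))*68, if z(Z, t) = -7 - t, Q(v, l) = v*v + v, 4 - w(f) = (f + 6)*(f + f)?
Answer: -2720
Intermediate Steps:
w(f) = 4 - 2*f*(6 + f) (w(f) = 4 - (f + 6)*(f + f) = 4 - (6 + f)*2*f = 4 - 2*f*(6 + f))
Q(v, l) = v + v² (Q(v, l) = v² + v = v + v²)
(z(-1, Q(6, w(0))) + L(9))*68 = ((-7 - 6*(1 + 6)) + 9)*68 = ((-7 - 6*7) + 9)*68 = ((-7 - 1*42) + 9)*68 = ((-7 - 42) + 9)*68 = (-49 + 9)*68 = -40*68 = -2720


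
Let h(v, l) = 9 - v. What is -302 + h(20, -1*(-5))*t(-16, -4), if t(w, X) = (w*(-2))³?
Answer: -360750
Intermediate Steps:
t(w, X) = -8*w³ (t(w, X) = (-2*w)³ = -8*w³)
-302 + h(20, -1*(-5))*t(-16, -4) = -302 + (9 - 1*20)*(-8*(-16)³) = -302 + (9 - 20)*(-8*(-4096)) = -302 - 11*32768 = -302 - 360448 = -360750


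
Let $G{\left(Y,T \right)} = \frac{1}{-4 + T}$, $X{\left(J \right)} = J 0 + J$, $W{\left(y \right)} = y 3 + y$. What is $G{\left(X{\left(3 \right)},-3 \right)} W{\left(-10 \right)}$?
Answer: $\frac{40}{7} \approx 5.7143$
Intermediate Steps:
$W{\left(y \right)} = 4 y$ ($W{\left(y \right)} = 3 y + y = 4 y$)
$X{\left(J \right)} = J$ ($X{\left(J \right)} = 0 + J = J$)
$G{\left(X{\left(3 \right)},-3 \right)} W{\left(-10 \right)} = \frac{4 \left(-10\right)}{-4 - 3} = \frac{1}{-7} \left(-40\right) = \left(- \frac{1}{7}\right) \left(-40\right) = \frac{40}{7}$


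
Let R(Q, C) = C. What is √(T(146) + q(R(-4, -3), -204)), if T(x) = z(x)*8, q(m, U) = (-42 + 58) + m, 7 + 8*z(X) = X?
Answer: 2*√38 ≈ 12.329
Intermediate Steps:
z(X) = -7/8 + X/8
q(m, U) = 16 + m
T(x) = -7 + x (T(x) = (-7/8 + x/8)*8 = -7 + x)
√(T(146) + q(R(-4, -3), -204)) = √((-7 + 146) + (16 - 3)) = √(139 + 13) = √152 = 2*√38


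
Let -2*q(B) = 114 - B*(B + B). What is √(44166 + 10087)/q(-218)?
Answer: √54253/47467 ≈ 0.0049070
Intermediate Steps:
q(B) = -57 + B² (q(B) = -(114 - B*(B + B))/2 = -(114 - B*2*B)/2 = -(114 - 2*B²)/2 = -57 + B²)
√(44166 + 10087)/q(-218) = √(44166 + 10087)/(-57 + (-218)²) = √54253/(-57 + 47524) = √54253/47467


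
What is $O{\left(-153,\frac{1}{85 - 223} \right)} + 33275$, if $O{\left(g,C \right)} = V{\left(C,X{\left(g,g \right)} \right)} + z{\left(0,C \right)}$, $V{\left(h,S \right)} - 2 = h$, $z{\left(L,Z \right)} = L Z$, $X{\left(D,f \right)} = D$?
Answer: $\frac{4592225}{138} \approx 33277.0$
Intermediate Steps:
$V{\left(h,S \right)} = 2 + h$
$O{\left(g,C \right)} = 2 + C$ ($O{\left(g,C \right)} = \left(2 + C\right) + 0 C = \left(2 + C\right) + 0 = 2 + C$)
$O{\left(-153,\frac{1}{85 - 223} \right)} + 33275 = \left(2 + \frac{1}{85 - 223}\right) + 33275 = \left(2 + \frac{1}{-138}\right) + 33275 = \left(2 - \frac{1}{138}\right) + 33275 = \frac{275}{138} + 33275 = \frac{4592225}{138}$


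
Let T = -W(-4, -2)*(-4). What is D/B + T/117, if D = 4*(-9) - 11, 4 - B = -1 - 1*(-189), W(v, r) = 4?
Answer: 8443/21528 ≈ 0.39219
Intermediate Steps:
B = -184 (B = 4 - (-1 - 1*(-189)) = 4 - (-1 + 189) = 4 - 1*188 = 4 - 188 = -184)
D = -47 (D = -36 - 11 = -47)
T = 16 (T = -4*(-4) = -1*(-16) = 16)
D/B + T/117 = -47/(-184) + 16/117 = -47*(-1/184) + 16*(1/117) = 47/184 + 16/117 = 8443/21528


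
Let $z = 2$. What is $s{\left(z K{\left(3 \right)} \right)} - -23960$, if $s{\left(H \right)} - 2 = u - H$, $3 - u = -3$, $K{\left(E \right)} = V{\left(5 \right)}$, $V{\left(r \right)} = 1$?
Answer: $23966$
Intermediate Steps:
$K{\left(E \right)} = 1$
$u = 6$ ($u = 3 - -3 = 3 + 3 = 6$)
$s{\left(H \right)} = 8 - H$ ($s{\left(H \right)} = 2 - \left(-6 + H\right) = 8 - H$)
$s{\left(z K{\left(3 \right)} \right)} - -23960 = \left(8 - 2 \cdot 1\right) - -23960 = \left(8 - 2\right) + 23960 = 6 + 23960 = 23966$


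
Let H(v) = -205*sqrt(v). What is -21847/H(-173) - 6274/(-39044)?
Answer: 3137/19522 - 21847*I*sqrt(173)/35465 ≈ 0.16069 - 8.1024*I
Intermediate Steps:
-21847/H(-173) - 6274/(-39044) = -21847*I*sqrt(173)/35465 - 6274/(-39044) = -21847*I*sqrt(173)/35465 - 6274*(-1/39044) = -21847*I*sqrt(173)/35465 + 3137/19522 = 3137/19522 - 21847*I*sqrt(173)/35465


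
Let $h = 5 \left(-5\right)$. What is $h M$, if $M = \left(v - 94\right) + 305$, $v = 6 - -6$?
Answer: $-5575$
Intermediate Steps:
$v = 12$ ($v = 6 + 6 = 12$)
$h = -25$
$M = 223$ ($M = \left(12 - 94\right) + 305 = -82 + 305 = 223$)
$h M = \left(-25\right) 223 = -5575$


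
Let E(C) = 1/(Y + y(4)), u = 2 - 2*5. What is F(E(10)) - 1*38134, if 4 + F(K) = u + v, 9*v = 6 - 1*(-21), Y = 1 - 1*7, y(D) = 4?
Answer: -38143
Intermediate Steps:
u = -8 (u = 2 - 10 = -8)
Y = -6 (Y = 1 - 7 = -6)
v = 3 (v = (6 - 1*(-21))/9 = (6 + 21)/9 = (1/9)*27 = 3)
E(C) = -1/2 (E(C) = 1/(-6 + 4) = 1/(-2) = -1/2)
F(K) = -9 (F(K) = -4 + (-8 + 3) = -4 - 5 = -9)
F(E(10)) - 1*38134 = -9 - 1*38134 = -9 - 38134 = -38143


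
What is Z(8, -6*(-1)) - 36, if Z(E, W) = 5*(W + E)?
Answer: 34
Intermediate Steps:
Z(E, W) = 5*E + 5*W (Z(E, W) = 5*(E + W) = 5*E + 5*W)
Z(8, -6*(-1)) - 36 = (5*8 + 5*(-6*(-1))) - 36 = (40 + 5*6) - 36 = (40 + 30) - 36 = 70 - 36 = 34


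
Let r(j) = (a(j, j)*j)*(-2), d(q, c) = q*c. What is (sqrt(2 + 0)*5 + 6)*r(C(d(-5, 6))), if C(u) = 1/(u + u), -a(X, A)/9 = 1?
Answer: -9/5 - 3*sqrt(2)/2 ≈ -3.9213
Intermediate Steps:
a(X, A) = -9 (a(X, A) = -9*1 = -9)
d(q, c) = c*q
C(u) = 1/(2*u)
r(j) = 18*j (r(j) = -9*j*(-2) = 18*j)
(sqrt(2 + 0)*5 + 6)*r(C(d(-5, 6))) = (sqrt(2 + 0)*5 + 6)*(18*(1/(2*((6*(-5)))))) = (sqrt(2)*5 + 6)*(18*((1/2)/(-30))) = (5*sqrt(2) + 6)*(18*((1/2)*(-1/30))) = (6 + 5*sqrt(2))*(18*(-1/60)) = (6 + 5*sqrt(2))*(-3/10) = -9/5 - 3*sqrt(2)/2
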